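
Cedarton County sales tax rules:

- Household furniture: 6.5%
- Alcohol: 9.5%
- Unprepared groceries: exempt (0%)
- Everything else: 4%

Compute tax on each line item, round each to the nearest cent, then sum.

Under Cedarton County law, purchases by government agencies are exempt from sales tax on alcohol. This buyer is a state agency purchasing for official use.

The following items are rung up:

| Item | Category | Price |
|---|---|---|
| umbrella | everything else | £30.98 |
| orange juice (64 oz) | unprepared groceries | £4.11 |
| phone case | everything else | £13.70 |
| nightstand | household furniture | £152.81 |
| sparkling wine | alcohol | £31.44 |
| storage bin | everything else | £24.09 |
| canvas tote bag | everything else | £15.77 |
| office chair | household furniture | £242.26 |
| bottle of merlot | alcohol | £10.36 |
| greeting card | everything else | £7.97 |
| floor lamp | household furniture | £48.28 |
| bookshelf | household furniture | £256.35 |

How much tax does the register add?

Umbrella £30.98: everything else → 4% → £1.24
Orange juice (64 oz) £4.11: unprepared groceries → 0% → £0.00
Phone case £13.70: everything else → 4% → £0.55
Nightstand £152.81: household furniture → 6.5% → £9.93
Sparkling wine £31.44: alcohol, buyer-exempt → 0% → £0.00
Storage bin £24.09: everything else → 4% → £0.96
Canvas tote bag £15.77: everything else → 4% → £0.63
Office chair £242.26: household furniture → 6.5% → £15.75
Bottle of merlot £10.36: alcohol, buyer-exempt → 0% → £0.00
Greeting card £7.97: everything else → 4% → £0.32
Floor lamp £48.28: household furniture → 6.5% → £3.14
Bookshelf £256.35: household furniture → 6.5% → £16.66
Total tax = £1.24 + £0.55 + £9.93 + £0.96 + £0.63 + £15.75 + £0.32 + £3.14 + £16.66 = £49.18

£49.18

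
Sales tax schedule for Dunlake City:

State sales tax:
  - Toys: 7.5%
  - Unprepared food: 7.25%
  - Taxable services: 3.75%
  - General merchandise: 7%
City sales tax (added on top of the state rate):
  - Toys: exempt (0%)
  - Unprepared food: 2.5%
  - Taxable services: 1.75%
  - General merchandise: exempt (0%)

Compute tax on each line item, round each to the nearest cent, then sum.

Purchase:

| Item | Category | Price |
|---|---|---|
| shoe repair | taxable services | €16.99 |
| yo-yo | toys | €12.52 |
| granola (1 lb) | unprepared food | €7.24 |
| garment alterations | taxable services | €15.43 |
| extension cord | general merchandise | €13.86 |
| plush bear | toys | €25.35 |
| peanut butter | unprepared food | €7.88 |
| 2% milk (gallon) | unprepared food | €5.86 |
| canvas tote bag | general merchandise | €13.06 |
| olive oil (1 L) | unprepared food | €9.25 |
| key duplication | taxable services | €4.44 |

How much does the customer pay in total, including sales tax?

€141.57

Shoe repair €16.99: taxable services → 3.75% + 1.75% city = 5.5% → €0.93
Yo-yo €12.52: toys → 7.5% + 0% city = 7.5% → €0.94
Granola (1 lb) €7.24: unprepared food → 7.25% + 2.5% city = 9.75% → €0.71
Garment alterations €15.43: taxable services → 3.75% + 1.75% city = 5.5% → €0.85
Extension cord €13.86: general merchandise → 7% + 0% city = 7% → €0.97
Plush bear €25.35: toys → 7.5% + 0% city = 7.5% → €1.90
Peanut butter €7.88: unprepared food → 7.25% + 2.5% city = 9.75% → €0.77
2% milk (gallon) €5.86: unprepared food → 7.25% + 2.5% city = 9.75% → €0.57
Canvas tote bag €13.06: general merchandise → 7% + 0% city = 7% → €0.91
Olive oil (1 L) €9.25: unprepared food → 7.25% + 2.5% city = 9.75% → €0.90
Key duplication €4.44: taxable services → 3.75% + 1.75% city = 5.5% → €0.24
Subtotal = €131.88; tax = €9.69; total due = €141.57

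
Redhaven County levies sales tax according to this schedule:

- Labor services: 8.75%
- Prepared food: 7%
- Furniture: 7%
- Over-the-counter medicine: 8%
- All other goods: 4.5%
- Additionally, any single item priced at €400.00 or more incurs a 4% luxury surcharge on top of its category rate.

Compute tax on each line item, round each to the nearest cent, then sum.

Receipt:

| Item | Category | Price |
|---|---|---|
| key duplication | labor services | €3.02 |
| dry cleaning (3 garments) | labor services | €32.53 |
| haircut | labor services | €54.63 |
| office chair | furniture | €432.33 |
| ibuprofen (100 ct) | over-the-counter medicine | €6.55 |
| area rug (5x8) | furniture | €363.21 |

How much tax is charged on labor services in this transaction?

Key duplication €3.02: labor services → 8.75% → €0.26
Dry cleaning (3 garments) €32.53: labor services → 8.75% → €2.85
Haircut €54.63: labor services → 8.75% → €4.78
Tax on labor services = €0.26 + €2.85 + €4.78 = €7.89

€7.89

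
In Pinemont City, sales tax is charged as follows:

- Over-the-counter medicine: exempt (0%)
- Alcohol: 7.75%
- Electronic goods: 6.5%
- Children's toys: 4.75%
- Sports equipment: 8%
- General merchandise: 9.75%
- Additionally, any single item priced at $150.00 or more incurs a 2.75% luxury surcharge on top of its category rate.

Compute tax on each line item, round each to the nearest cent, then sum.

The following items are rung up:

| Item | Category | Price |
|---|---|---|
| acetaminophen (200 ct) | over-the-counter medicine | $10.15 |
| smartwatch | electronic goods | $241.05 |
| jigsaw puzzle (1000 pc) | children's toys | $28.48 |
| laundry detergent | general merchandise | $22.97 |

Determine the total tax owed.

Acetaminophen (200 ct) $10.15: over-the-counter medicine → 0% → $0.00
Smartwatch $241.05: electronic goods → 6.5% + 2.75% surcharge = 9.25% → $22.30
Jigsaw puzzle (1000 pc) $28.48: children's toys → 4.75% → $1.35
Laundry detergent $22.97: general merchandise → 9.75% → $2.24
Total tax = $22.30 + $1.35 + $2.24 = $25.89

$25.89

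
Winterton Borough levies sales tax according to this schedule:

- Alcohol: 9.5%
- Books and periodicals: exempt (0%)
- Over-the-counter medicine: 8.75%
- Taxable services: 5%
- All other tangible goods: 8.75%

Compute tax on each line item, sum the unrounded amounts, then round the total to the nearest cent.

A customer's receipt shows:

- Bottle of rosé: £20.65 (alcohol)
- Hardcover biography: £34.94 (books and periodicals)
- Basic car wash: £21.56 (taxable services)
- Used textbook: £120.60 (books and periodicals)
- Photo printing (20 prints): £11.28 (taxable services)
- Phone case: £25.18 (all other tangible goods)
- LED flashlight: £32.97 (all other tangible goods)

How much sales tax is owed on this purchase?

Bottle of rosé £20.65: alcohol → 9.5% → £1.96175
Hardcover biography £34.94: books and periodicals → 0% → £0.00
Basic car wash £21.56: taxable services → 5% → £1.078
Used textbook £120.60: books and periodicals → 0% → £0.00
Photo printing (20 prints) £11.28: taxable services → 5% → £0.564
Phone case £25.18: all other tangible goods → 8.75% → £2.20325
LED flashlight £32.97: all other tangible goods → 8.75% → £2.884875
Unrounded tax sum = £8.691875 → £8.69

£8.69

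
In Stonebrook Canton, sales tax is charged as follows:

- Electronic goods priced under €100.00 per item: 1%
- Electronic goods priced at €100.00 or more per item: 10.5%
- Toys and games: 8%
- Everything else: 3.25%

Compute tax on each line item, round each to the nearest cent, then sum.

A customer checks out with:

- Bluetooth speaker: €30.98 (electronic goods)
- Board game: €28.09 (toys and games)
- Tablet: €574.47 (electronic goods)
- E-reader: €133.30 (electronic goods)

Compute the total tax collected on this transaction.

Bluetooth speaker €30.98: electronic goods, under €100.00 → 1% → €0.31
Board game €28.09: toys and games → 8% → €2.25
Tablet €574.47: electronic goods, €100.00 or more → 10.5% → €60.32
E-reader €133.30: electronic goods, €100.00 or more → 10.5% → €14.00
Total tax = €0.31 + €2.25 + €60.32 + €14.00 = €76.88

€76.88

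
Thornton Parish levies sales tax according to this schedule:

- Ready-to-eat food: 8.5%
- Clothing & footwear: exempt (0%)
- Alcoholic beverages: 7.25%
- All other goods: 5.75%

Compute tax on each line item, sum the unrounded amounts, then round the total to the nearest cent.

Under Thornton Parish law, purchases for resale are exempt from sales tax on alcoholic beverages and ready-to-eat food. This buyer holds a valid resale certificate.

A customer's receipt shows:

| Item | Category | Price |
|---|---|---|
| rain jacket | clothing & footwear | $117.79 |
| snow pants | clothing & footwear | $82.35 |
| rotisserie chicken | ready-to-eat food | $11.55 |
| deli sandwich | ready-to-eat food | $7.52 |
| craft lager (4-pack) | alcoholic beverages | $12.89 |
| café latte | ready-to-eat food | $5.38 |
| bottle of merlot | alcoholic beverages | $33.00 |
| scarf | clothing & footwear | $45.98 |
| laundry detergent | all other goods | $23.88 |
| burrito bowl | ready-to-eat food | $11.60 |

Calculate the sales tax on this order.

$1.37

Rain jacket $117.79: clothing & footwear → 0% → $0.00
Snow pants $82.35: clothing & footwear → 0% → $0.00
Rotisserie chicken $11.55: ready-to-eat food, buyer-exempt → 0% → $0.00
Deli sandwich $7.52: ready-to-eat food, buyer-exempt → 0% → $0.00
Craft lager (4-pack) $12.89: alcoholic beverages, buyer-exempt → 0% → $0.00
Café latte $5.38: ready-to-eat food, buyer-exempt → 0% → $0.00
Bottle of merlot $33.00: alcoholic beverages, buyer-exempt → 0% → $0.00
Scarf $45.98: clothing & footwear → 0% → $0.00
Laundry detergent $23.88: all other goods → 5.75% → $1.3731
Burrito bowl $11.60: ready-to-eat food, buyer-exempt → 0% → $0.00
Unrounded tax sum = $1.3731 → $1.37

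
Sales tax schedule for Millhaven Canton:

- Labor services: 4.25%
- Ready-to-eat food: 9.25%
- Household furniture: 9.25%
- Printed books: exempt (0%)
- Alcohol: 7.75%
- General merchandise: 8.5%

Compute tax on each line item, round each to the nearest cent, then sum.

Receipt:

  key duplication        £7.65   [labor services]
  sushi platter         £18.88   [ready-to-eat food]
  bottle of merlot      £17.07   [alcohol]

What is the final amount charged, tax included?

Key duplication £7.65: labor services → 4.25% → £0.33
Sushi platter £18.88: ready-to-eat food → 9.25% → £1.75
Bottle of merlot £17.07: alcohol → 7.75% → £1.32
Subtotal = £43.60; tax = £3.40; total due = £47.00

£47.00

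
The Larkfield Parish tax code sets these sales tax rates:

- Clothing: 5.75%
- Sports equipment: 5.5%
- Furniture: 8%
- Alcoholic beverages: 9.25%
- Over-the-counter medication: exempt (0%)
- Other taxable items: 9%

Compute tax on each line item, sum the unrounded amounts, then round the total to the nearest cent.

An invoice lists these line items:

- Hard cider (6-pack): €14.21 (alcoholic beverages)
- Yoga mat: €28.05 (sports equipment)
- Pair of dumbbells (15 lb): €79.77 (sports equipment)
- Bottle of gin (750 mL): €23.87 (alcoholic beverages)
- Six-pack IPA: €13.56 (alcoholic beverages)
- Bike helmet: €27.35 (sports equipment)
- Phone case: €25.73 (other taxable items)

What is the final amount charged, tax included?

€227.07

Hard cider (6-pack) €14.21: alcoholic beverages → 9.25% → €1.314425
Yoga mat €28.05: sports equipment → 5.5% → €1.54275
Pair of dumbbells (15 lb) €79.77: sports equipment → 5.5% → €4.38735
Bottle of gin (750 mL) €23.87: alcoholic beverages → 9.25% → €2.207975
Six-pack IPA €13.56: alcoholic beverages → 9.25% → €1.2543
Bike helmet €27.35: sports equipment → 5.5% → €1.50425
Phone case €25.73: other taxable items → 9% → €2.3157
Subtotal = €212.54; unrounded tax = €14.52675 → €14.53; total due = €227.07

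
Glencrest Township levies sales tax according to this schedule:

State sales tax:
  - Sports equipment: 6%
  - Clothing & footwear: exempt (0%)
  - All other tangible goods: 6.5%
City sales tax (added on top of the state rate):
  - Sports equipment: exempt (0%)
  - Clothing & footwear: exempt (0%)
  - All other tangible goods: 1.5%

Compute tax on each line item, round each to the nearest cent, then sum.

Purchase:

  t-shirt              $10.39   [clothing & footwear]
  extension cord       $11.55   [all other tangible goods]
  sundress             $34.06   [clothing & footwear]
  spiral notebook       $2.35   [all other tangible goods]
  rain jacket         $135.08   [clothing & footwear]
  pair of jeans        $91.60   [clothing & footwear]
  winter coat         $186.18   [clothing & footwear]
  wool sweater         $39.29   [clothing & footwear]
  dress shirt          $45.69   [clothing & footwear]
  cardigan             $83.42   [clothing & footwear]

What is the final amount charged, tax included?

T-shirt $10.39: clothing & footwear → 0% + 0% city = 0% → $0.00
Extension cord $11.55: all other tangible goods → 6.5% + 1.5% city = 8% → $0.92
Sundress $34.06: clothing & footwear → 0% + 0% city = 0% → $0.00
Spiral notebook $2.35: all other tangible goods → 6.5% + 1.5% city = 8% → $0.19
Rain jacket $135.08: clothing & footwear → 0% + 0% city = 0% → $0.00
Pair of jeans $91.60: clothing & footwear → 0% + 0% city = 0% → $0.00
Winter coat $186.18: clothing & footwear → 0% + 0% city = 0% → $0.00
Wool sweater $39.29: clothing & footwear → 0% + 0% city = 0% → $0.00
Dress shirt $45.69: clothing & footwear → 0% + 0% city = 0% → $0.00
Cardigan $83.42: clothing & footwear → 0% + 0% city = 0% → $0.00
Subtotal = $639.61; tax = $1.11; total due = $640.72

$640.72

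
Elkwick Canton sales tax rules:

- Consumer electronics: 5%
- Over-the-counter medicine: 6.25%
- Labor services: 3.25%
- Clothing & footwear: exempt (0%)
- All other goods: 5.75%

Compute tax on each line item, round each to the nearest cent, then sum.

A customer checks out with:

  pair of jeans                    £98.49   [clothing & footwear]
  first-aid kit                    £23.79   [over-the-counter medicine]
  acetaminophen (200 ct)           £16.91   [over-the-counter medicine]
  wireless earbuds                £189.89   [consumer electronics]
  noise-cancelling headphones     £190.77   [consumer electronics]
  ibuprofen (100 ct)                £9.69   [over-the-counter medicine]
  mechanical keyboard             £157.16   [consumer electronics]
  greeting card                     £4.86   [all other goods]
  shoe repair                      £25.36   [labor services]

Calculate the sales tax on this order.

Pair of jeans £98.49: clothing & footwear → 0% → £0.00
First-aid kit £23.79: over-the-counter medicine → 6.25% → £1.49
Acetaminophen (200 ct) £16.91: over-the-counter medicine → 6.25% → £1.06
Wireless earbuds £189.89: consumer electronics → 5% → £9.49
Noise-cancelling headphones £190.77: consumer electronics → 5% → £9.54
Ibuprofen (100 ct) £9.69: over-the-counter medicine → 6.25% → £0.61
Mechanical keyboard £157.16: consumer electronics → 5% → £7.86
Greeting card £4.86: all other goods → 5.75% → £0.28
Shoe repair £25.36: labor services → 3.25% → £0.82
Total tax = £1.49 + £1.06 + £9.49 + £9.54 + £0.61 + £7.86 + £0.28 + £0.82 = £31.15

£31.15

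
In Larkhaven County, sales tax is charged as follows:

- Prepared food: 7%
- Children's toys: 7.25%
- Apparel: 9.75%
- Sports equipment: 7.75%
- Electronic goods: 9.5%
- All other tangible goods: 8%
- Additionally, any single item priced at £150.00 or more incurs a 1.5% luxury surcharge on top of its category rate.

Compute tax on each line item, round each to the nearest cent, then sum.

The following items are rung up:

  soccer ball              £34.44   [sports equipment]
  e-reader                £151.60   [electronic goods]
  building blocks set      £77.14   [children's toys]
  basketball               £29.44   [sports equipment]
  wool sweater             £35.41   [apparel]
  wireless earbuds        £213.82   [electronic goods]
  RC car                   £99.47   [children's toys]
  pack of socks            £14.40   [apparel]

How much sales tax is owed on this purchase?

£62.80

Soccer ball £34.44: sports equipment → 7.75% → £2.67
E-reader £151.60: electronic goods → 9.5% + 1.5% surcharge = 11% → £16.68
Building blocks set £77.14: children's toys → 7.25% → £5.59
Basketball £29.44: sports equipment → 7.75% → £2.28
Wool sweater £35.41: apparel → 9.75% → £3.45
Wireless earbuds £213.82: electronic goods → 9.5% + 1.5% surcharge = 11% → £23.52
RC car £99.47: children's toys → 7.25% → £7.21
Pack of socks £14.40: apparel → 9.75% → £1.40
Total tax = £2.67 + £16.68 + £5.59 + £2.28 + £3.45 + £23.52 + £7.21 + £1.40 = £62.80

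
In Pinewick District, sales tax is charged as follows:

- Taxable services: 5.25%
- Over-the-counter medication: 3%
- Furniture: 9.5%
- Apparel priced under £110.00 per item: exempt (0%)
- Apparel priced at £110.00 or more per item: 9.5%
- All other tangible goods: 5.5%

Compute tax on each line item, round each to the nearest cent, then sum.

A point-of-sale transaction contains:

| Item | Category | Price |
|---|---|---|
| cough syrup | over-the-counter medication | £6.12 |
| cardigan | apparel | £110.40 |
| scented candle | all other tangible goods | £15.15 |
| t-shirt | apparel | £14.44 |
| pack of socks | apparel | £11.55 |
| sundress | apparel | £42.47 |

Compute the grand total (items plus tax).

Cough syrup £6.12: over-the-counter medication → 3% → £0.18
Cardigan £110.40: apparel, £110.00 or more → 9.5% → £10.49
Scented candle £15.15: all other tangible goods → 5.5% → £0.83
T-shirt £14.44: apparel, under £110.00 → 0% → £0.00
Pack of socks £11.55: apparel, under £110.00 → 0% → £0.00
Sundress £42.47: apparel, under £110.00 → 0% → £0.00
Subtotal = £200.13; tax = £11.50; total due = £211.63

£211.63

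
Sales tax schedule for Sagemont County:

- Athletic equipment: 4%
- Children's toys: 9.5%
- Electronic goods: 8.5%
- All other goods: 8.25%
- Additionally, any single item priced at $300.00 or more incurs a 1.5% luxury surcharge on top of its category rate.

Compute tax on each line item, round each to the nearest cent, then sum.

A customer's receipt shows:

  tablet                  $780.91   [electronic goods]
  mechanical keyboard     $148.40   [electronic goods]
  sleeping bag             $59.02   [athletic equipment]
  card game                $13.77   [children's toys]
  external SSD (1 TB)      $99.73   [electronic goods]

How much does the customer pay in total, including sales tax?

$1204.68

Tablet $780.91: electronic goods → 8.5% + 1.5% surcharge = 10% → $78.09
Mechanical keyboard $148.40: electronic goods → 8.5% → $12.61
Sleeping bag $59.02: athletic equipment → 4% → $2.36
Card game $13.77: children's toys → 9.5% → $1.31
External SSD (1 TB) $99.73: electronic goods → 8.5% → $8.48
Subtotal = $1101.83; tax = $102.85; total due = $1204.68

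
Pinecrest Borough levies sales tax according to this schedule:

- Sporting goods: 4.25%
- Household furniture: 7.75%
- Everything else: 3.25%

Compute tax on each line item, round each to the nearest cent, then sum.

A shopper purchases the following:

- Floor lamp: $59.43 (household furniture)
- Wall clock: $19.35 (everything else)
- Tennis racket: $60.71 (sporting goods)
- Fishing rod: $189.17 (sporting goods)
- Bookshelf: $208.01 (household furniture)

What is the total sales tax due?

Floor lamp $59.43: household furniture → 7.75% → $4.61
Wall clock $19.35: everything else → 3.25% → $0.63
Tennis racket $60.71: sporting goods → 4.25% → $2.58
Fishing rod $189.17: sporting goods → 4.25% → $8.04
Bookshelf $208.01: household furniture → 7.75% → $16.12
Total tax = $4.61 + $0.63 + $2.58 + $8.04 + $16.12 = $31.98

$31.98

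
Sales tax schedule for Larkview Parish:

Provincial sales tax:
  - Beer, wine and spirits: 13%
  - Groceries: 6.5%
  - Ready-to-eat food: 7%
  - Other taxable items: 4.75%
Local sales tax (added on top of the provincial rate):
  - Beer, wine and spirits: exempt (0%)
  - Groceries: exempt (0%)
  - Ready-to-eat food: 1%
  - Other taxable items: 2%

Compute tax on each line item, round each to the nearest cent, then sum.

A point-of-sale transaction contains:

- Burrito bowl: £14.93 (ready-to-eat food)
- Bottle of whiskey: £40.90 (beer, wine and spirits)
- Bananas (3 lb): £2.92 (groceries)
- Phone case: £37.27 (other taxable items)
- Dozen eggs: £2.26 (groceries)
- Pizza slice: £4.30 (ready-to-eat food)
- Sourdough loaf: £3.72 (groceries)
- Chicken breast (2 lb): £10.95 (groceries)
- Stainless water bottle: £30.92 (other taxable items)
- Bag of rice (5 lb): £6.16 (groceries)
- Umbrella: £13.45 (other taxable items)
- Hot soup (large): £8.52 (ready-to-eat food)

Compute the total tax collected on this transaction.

£14.74

Burrito bowl £14.93: ready-to-eat food → 7% + 1% local = 8% → £1.19
Bottle of whiskey £40.90: beer, wine and spirits → 13% + 0% local = 13% → £5.32
Bananas (3 lb) £2.92: groceries → 6.5% + 0% local = 6.5% → £0.19
Phone case £37.27: other taxable items → 4.75% + 2% local = 6.75% → £2.52
Dozen eggs £2.26: groceries → 6.5% + 0% local = 6.5% → £0.15
Pizza slice £4.30: ready-to-eat food → 7% + 1% local = 8% → £0.34
Sourdough loaf £3.72: groceries → 6.5% + 0% local = 6.5% → £0.24
Chicken breast (2 lb) £10.95: groceries → 6.5% + 0% local = 6.5% → £0.71
Stainless water bottle £30.92: other taxable items → 4.75% + 2% local = 6.75% → £2.09
Bag of rice (5 lb) £6.16: groceries → 6.5% + 0% local = 6.5% → £0.40
Umbrella £13.45: other taxable items → 4.75% + 2% local = 6.75% → £0.91
Hot soup (large) £8.52: ready-to-eat food → 7% + 1% local = 8% → £0.68
Total tax = £1.19 + £5.32 + £0.19 + £2.52 + £0.15 + £0.34 + £0.24 + £0.71 + £2.09 + £0.40 + £0.91 + £0.68 = £14.74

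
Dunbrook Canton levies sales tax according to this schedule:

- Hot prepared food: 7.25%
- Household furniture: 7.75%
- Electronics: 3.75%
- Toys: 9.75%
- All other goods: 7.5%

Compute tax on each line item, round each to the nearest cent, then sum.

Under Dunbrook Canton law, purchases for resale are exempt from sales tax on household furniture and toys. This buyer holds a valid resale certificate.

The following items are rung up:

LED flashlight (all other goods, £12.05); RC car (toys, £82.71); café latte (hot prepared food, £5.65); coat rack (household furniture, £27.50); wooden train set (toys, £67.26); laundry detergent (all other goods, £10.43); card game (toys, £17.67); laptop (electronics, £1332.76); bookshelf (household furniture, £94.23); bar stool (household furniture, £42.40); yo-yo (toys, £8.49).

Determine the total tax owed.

£52.07

LED flashlight £12.05: all other goods → 7.5% → £0.90
RC car £82.71: toys, buyer-exempt → 0% → £0.00
Café latte £5.65: hot prepared food → 7.25% → £0.41
Coat rack £27.50: household furniture, buyer-exempt → 0% → £0.00
Wooden train set £67.26: toys, buyer-exempt → 0% → £0.00
Laundry detergent £10.43: all other goods → 7.5% → £0.78
Card game £17.67: toys, buyer-exempt → 0% → £0.00
Laptop £1332.76: electronics → 3.75% → £49.98
Bookshelf £94.23: household furniture, buyer-exempt → 0% → £0.00
Bar stool £42.40: household furniture, buyer-exempt → 0% → £0.00
Yo-yo £8.49: toys, buyer-exempt → 0% → £0.00
Total tax = £0.90 + £0.41 + £0.78 + £49.98 = £52.07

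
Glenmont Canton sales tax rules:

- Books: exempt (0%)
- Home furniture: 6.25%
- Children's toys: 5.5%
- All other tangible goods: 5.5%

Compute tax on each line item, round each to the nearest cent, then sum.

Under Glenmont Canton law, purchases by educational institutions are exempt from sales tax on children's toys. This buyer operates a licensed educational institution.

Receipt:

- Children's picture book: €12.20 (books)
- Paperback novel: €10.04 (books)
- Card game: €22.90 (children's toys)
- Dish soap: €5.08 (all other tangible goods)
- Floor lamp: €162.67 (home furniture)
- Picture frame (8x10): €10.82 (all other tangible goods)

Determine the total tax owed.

€11.05

Children's picture book €12.20: books → 0% → €0.00
Paperback novel €10.04: books → 0% → €0.00
Card game €22.90: children's toys, buyer-exempt → 0% → €0.00
Dish soap €5.08: all other tangible goods → 5.5% → €0.28
Floor lamp €162.67: home furniture → 6.25% → €10.17
Picture frame (8x10) €10.82: all other tangible goods → 5.5% → €0.60
Total tax = €0.28 + €10.17 + €0.60 = €11.05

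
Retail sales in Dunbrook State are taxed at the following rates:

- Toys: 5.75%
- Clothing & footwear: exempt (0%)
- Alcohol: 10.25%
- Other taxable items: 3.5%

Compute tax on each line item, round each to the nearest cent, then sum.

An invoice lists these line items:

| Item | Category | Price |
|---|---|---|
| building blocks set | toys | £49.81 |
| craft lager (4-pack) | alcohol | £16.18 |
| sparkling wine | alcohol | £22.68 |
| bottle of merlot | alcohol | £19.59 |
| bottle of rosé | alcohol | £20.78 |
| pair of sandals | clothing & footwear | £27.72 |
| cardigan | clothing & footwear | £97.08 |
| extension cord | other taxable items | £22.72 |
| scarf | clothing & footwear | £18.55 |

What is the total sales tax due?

Building blocks set £49.81: toys → 5.75% → £2.86
Craft lager (4-pack) £16.18: alcohol → 10.25% → £1.66
Sparkling wine £22.68: alcohol → 10.25% → £2.32
Bottle of merlot £19.59: alcohol → 10.25% → £2.01
Bottle of rosé £20.78: alcohol → 10.25% → £2.13
Pair of sandals £27.72: clothing & footwear → 0% → £0.00
Cardigan £97.08: clothing & footwear → 0% → £0.00
Extension cord £22.72: other taxable items → 3.5% → £0.80
Scarf £18.55: clothing & footwear → 0% → £0.00
Total tax = £2.86 + £1.66 + £2.32 + £2.01 + £2.13 + £0.80 = £11.78

£11.78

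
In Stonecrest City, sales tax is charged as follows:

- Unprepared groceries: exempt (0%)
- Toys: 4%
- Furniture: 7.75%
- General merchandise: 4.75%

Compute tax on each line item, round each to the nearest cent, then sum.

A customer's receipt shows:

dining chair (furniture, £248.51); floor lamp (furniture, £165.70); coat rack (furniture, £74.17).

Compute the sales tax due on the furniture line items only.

Dining chair £248.51: furniture → 7.75% → £19.26
Floor lamp £165.70: furniture → 7.75% → £12.84
Coat rack £74.17: furniture → 7.75% → £5.75
Tax on furniture = £19.26 + £12.84 + £5.75 = £37.85

£37.85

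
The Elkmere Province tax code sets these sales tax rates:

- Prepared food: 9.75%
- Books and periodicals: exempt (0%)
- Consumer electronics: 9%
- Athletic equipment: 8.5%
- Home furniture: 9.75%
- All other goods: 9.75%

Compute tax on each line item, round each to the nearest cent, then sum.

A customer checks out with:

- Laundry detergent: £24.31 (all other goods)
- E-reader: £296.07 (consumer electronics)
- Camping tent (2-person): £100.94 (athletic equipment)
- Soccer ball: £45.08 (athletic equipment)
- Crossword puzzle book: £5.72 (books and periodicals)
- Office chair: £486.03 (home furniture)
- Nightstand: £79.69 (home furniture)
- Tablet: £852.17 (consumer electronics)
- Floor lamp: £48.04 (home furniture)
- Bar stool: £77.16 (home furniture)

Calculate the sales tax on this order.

£185.49

Laundry detergent £24.31: all other goods → 9.75% → £2.37
E-reader £296.07: consumer electronics → 9% → £26.65
Camping tent (2-person) £100.94: athletic equipment → 8.5% → £8.58
Soccer ball £45.08: athletic equipment → 8.5% → £3.83
Crossword puzzle book £5.72: books and periodicals → 0% → £0.00
Office chair £486.03: home furniture → 9.75% → £47.39
Nightstand £79.69: home furniture → 9.75% → £7.77
Tablet £852.17: consumer electronics → 9% → £76.70
Floor lamp £48.04: home furniture → 9.75% → £4.68
Bar stool £77.16: home furniture → 9.75% → £7.52
Total tax = £2.37 + £26.65 + £8.58 + £3.83 + £47.39 + £7.77 + £76.70 + £4.68 + £7.52 = £185.49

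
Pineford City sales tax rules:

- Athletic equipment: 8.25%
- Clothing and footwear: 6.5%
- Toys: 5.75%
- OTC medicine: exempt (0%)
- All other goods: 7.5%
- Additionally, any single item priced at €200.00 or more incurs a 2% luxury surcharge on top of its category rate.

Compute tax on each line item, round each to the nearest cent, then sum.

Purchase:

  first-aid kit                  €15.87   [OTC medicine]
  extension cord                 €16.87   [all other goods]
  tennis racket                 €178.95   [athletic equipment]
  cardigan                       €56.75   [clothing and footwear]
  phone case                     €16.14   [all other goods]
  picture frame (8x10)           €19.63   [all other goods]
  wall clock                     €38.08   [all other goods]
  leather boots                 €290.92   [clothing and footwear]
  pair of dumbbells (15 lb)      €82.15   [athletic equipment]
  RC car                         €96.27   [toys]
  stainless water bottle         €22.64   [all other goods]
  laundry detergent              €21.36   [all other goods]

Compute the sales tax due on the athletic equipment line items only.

Tennis racket €178.95: athletic equipment → 8.25% → €14.76
Pair of dumbbells (15 lb) €82.15: athletic equipment → 8.25% → €6.78
Tax on athletic equipment = €14.76 + €6.78 = €21.54

€21.54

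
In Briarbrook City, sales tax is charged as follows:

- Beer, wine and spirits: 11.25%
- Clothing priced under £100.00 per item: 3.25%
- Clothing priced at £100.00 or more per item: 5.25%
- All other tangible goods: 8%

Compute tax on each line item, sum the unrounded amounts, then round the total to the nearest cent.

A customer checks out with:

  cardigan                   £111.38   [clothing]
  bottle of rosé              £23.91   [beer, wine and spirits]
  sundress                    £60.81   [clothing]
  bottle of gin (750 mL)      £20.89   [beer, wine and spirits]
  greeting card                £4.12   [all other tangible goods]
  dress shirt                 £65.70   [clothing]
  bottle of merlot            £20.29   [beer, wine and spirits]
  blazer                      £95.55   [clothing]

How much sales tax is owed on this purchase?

£20.72

Cardigan £111.38: clothing, £100.00 or more → 5.25% → £5.84745
Bottle of rosé £23.91: beer, wine and spirits → 11.25% → £2.689875
Sundress £60.81: clothing, under £100.00 → 3.25% → £1.976325
Bottle of gin (750 mL) £20.89: beer, wine and spirits → 11.25% → £2.350125
Greeting card £4.12: all other tangible goods → 8% → £0.3296
Dress shirt £65.70: clothing, under £100.00 → 3.25% → £2.13525
Bottle of merlot £20.29: beer, wine and spirits → 11.25% → £2.282625
Blazer £95.55: clothing, under £100.00 → 3.25% → £3.105375
Unrounded tax sum = £20.716625 → £20.72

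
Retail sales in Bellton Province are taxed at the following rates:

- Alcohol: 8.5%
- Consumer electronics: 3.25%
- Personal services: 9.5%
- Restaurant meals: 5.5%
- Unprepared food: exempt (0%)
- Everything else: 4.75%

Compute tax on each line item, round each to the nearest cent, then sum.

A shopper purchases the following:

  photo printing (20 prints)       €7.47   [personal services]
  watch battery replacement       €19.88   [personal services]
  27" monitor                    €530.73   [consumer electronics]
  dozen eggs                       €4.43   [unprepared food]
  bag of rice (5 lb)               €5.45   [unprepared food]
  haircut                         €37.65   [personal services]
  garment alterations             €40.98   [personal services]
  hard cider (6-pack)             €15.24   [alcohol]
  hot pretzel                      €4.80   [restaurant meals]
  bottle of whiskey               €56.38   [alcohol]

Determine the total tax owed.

€33.67

Photo printing (20 prints) €7.47: personal services → 9.5% → €0.71
Watch battery replacement €19.88: personal services → 9.5% → €1.89
27" monitor €530.73: consumer electronics → 3.25% → €17.25
Dozen eggs €4.43: unprepared food → 0% → €0.00
Bag of rice (5 lb) €5.45: unprepared food → 0% → €0.00
Haircut €37.65: personal services → 9.5% → €3.58
Garment alterations €40.98: personal services → 9.5% → €3.89
Hard cider (6-pack) €15.24: alcohol → 8.5% → €1.30
Hot pretzel €4.80: restaurant meals → 5.5% → €0.26
Bottle of whiskey €56.38: alcohol → 8.5% → €4.79
Total tax = €0.71 + €1.89 + €17.25 + €3.58 + €3.89 + €1.30 + €0.26 + €4.79 = €33.67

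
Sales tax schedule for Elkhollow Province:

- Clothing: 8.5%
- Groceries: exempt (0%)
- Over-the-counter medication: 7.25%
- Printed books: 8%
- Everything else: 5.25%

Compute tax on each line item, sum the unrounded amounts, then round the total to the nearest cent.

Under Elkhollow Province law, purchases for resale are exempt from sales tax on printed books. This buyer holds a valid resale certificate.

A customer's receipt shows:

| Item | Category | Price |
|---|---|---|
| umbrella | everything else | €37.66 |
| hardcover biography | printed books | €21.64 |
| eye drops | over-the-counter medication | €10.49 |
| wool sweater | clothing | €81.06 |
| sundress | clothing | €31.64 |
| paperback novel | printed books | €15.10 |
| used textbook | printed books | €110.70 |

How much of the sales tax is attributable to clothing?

€9.58

Wool sweater €81.06: clothing → 8.5% → €6.8901
Sundress €31.64: clothing → 8.5% → €2.6894
Tax on clothing: unrounded sum = €9.5795 → €9.58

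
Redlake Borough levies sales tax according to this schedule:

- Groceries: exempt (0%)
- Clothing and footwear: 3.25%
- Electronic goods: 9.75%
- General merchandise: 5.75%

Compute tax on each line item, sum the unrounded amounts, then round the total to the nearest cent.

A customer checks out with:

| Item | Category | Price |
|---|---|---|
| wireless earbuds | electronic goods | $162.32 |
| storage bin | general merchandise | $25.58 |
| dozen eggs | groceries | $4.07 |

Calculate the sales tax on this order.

$17.30

Wireless earbuds $162.32: electronic goods → 9.75% → $15.8262
Storage bin $25.58: general merchandise → 5.75% → $1.47085
Dozen eggs $4.07: groceries → 0% → $0.00
Unrounded tax sum = $17.29705 → $17.30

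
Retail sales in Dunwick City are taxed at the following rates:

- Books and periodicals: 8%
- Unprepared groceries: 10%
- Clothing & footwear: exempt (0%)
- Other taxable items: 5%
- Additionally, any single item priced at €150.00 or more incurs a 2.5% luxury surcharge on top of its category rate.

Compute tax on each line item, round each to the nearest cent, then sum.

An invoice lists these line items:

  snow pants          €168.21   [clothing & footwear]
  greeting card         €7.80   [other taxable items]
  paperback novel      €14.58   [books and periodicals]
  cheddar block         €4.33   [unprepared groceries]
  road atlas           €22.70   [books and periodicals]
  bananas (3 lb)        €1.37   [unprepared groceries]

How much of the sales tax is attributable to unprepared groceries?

Cheddar block €4.33: unprepared groceries → 10% → €0.43
Bananas (3 lb) €1.37: unprepared groceries → 10% → €0.14
Tax on unprepared groceries = €0.43 + €0.14 = €0.57

€0.57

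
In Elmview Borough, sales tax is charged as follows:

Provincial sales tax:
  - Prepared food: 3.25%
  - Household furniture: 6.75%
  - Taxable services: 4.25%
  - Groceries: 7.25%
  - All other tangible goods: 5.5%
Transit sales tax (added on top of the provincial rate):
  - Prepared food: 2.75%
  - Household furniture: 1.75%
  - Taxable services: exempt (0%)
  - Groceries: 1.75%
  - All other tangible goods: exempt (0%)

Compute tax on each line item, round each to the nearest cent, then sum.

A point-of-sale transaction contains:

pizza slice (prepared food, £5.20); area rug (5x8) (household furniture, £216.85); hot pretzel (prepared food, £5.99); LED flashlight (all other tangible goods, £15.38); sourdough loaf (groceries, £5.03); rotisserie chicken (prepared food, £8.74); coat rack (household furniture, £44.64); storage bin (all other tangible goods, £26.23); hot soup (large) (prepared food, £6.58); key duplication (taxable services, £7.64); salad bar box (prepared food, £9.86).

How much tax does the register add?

£27.45

Pizza slice £5.20: prepared food → 3.25% + 2.75% transit = 6% → £0.31
Area rug (5x8) £216.85: household furniture → 6.75% + 1.75% transit = 8.5% → £18.43
Hot pretzel £5.99: prepared food → 3.25% + 2.75% transit = 6% → £0.36
LED flashlight £15.38: all other tangible goods → 5.5% + 0% transit = 5.5% → £0.85
Sourdough loaf £5.03: groceries → 7.25% + 1.75% transit = 9% → £0.45
Rotisserie chicken £8.74: prepared food → 3.25% + 2.75% transit = 6% → £0.52
Coat rack £44.64: household furniture → 6.75% + 1.75% transit = 8.5% → £3.79
Storage bin £26.23: all other tangible goods → 5.5% + 0% transit = 5.5% → £1.44
Hot soup (large) £6.58: prepared food → 3.25% + 2.75% transit = 6% → £0.39
Key duplication £7.64: taxable services → 4.25% + 0% transit = 4.25% → £0.32
Salad bar box £9.86: prepared food → 3.25% + 2.75% transit = 6% → £0.59
Total tax = £0.31 + £18.43 + £0.36 + £0.85 + £0.45 + £0.52 + £3.79 + £1.44 + £0.39 + £0.32 + £0.59 = £27.45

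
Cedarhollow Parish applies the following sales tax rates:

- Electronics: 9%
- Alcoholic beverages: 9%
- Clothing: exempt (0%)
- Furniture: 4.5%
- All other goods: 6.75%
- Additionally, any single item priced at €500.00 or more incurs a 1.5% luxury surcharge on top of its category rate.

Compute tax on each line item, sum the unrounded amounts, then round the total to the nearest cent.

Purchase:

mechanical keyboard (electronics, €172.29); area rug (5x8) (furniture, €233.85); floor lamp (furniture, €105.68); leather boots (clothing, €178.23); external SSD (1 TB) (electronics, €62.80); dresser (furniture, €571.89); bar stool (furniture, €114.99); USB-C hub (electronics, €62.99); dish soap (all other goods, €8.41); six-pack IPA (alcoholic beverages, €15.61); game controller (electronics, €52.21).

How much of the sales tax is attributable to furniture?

Area rug (5x8) €233.85: furniture → 4.5% → €10.52325
Floor lamp €105.68: furniture → 4.5% → €4.7556
Dresser €571.89: furniture → 4.5% + 1.5% surcharge = 6% → €34.3134
Bar stool €114.99: furniture → 4.5% → €5.17455
Tax on furniture: unrounded sum = €54.7668 → €54.77

€54.77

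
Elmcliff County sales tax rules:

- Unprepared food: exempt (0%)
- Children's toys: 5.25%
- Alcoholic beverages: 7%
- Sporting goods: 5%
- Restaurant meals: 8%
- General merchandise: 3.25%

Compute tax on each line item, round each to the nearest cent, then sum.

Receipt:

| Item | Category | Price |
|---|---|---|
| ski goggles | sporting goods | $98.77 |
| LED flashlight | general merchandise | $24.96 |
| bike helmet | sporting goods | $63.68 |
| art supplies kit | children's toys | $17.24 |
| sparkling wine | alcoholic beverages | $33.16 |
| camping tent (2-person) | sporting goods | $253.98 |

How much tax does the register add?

$24.86

Ski goggles $98.77: sporting goods → 5% → $4.94
LED flashlight $24.96: general merchandise → 3.25% → $0.81
Bike helmet $63.68: sporting goods → 5% → $3.18
Art supplies kit $17.24: children's toys → 5.25% → $0.91
Sparkling wine $33.16: alcoholic beverages → 7% → $2.32
Camping tent (2-person) $253.98: sporting goods → 5% → $12.70
Total tax = $4.94 + $0.81 + $3.18 + $0.91 + $2.32 + $12.70 = $24.86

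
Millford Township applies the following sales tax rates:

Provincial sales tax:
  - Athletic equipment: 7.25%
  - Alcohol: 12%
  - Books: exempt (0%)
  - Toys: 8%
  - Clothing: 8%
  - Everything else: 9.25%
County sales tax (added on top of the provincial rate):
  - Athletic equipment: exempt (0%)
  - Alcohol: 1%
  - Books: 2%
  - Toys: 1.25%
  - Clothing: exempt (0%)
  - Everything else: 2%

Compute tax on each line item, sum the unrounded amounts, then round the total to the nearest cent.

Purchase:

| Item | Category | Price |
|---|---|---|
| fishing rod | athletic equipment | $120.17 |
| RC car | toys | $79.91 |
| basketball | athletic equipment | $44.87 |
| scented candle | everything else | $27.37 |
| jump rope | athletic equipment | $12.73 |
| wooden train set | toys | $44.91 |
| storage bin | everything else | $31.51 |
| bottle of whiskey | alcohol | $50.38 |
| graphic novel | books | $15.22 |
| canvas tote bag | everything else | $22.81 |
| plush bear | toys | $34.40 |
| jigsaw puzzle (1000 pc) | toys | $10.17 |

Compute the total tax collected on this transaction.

$44.60

Fishing rod $120.17: athletic equipment → 7.25% + 0% county = 7.25% → $8.712325
RC car $79.91: toys → 8% + 1.25% county = 9.25% → $7.391675
Basketball $44.87: athletic equipment → 7.25% + 0% county = 7.25% → $3.253075
Scented candle $27.37: everything else → 9.25% + 2% county = 11.25% → $3.079125
Jump rope $12.73: athletic equipment → 7.25% + 0% county = 7.25% → $0.922925
Wooden train set $44.91: toys → 8% + 1.25% county = 9.25% → $4.154175
Storage bin $31.51: everything else → 9.25% + 2% county = 11.25% → $3.544875
Bottle of whiskey $50.38: alcohol → 12% + 1% county = 13% → $6.5494
Graphic novel $15.22: books → 0% + 2% county = 2% → $0.3044
Canvas tote bag $22.81: everything else → 9.25% + 2% county = 11.25% → $2.566125
Plush bear $34.40: toys → 8% + 1.25% county = 9.25% → $3.182
Jigsaw puzzle (1000 pc) $10.17: toys → 8% + 1.25% county = 9.25% → $0.940725
Unrounded tax sum = $44.600825 → $44.60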